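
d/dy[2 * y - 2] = 2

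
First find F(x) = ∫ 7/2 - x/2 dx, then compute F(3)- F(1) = 5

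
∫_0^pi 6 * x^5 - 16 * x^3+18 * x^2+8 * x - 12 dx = -9 + (-2*pi + 3 + pi^3)^2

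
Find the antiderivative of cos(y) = sin(y) + C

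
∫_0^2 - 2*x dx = -4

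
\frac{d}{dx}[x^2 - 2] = 2*x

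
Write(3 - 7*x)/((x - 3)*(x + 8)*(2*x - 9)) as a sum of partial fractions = -38/(25*(2*x - 9)) + 59/(275*(x + 8)) + 6/(11*(x - 3))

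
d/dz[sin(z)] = cos(z)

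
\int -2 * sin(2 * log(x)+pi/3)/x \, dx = cos(2*log(x) + pi/3) + C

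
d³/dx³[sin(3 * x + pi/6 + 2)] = -27*cos(3*x + pi/6 + 2)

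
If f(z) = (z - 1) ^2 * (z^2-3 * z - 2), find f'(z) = 4*z^3 - 15*z^2 + 10*z + 1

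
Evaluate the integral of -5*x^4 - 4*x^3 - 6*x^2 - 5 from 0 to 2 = -74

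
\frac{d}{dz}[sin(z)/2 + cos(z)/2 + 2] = -sin(z)/2 + cos(z)/2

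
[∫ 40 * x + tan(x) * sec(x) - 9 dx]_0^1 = sec(1) + 10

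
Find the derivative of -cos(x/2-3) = sin(x/2 - 3)/2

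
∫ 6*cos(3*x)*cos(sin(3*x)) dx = 2*sin(sin(3*x)) + C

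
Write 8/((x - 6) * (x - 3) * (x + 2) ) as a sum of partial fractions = 1/(5*(x + 2)) - 8/(15*(x - 3)) + 1/(3*(x - 6))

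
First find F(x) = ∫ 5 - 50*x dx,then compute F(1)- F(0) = -20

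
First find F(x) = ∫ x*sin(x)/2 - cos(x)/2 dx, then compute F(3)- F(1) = cos(1)/2 - 3*cos(3)/2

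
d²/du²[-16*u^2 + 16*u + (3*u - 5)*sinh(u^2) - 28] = 12*u^3*sinh(u^2) - 20*u^2*sinh(u^2) + 18*u*cosh(u^2) - 10*cosh(u^2) - 32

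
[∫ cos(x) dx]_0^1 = sin(1)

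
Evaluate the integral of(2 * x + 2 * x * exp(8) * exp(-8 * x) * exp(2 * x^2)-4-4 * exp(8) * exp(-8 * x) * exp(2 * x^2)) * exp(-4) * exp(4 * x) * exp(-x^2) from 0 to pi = -exp(4) - exp(-(-2 + pi)^2) + exp(-4) + exp((-2 + pi)^2)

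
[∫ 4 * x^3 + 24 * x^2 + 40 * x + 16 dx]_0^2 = 192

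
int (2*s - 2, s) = s^2 - 2*s + C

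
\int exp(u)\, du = exp(u) + C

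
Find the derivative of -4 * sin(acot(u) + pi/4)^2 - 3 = 4*(1 - 1/u)*(1 + 1/u)/((1 + u^(-2))*(u^2 + 1))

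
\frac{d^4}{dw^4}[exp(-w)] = exp(-w)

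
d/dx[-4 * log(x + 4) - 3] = -4/(x + 4)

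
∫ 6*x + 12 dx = 3*x^2 + 12*x + C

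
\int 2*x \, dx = x^2 + C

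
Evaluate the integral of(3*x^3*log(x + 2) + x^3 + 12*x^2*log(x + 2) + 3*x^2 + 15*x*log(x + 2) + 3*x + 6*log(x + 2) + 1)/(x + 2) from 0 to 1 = -log(2) + 8*log(3)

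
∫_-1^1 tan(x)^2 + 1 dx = 2*tan(1)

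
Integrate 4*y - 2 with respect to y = 2*y^2 - 2*y + C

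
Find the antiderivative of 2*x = x^2 + C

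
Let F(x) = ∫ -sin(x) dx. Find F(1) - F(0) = -1 + cos(1)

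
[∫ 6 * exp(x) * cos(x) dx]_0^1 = -3 + 3*E*(cos(1) + sin(1))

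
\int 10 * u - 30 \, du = 5*u^2 - 30*u + C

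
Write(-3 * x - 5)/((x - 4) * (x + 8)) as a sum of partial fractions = -19/(12*(x + 8)) - 17/(12*(x - 4))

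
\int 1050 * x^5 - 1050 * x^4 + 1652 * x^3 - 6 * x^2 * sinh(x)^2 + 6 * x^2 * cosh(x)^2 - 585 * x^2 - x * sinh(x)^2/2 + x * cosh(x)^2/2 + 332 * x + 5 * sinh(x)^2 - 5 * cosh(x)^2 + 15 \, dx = 175*x^6 - 210*x^5 + 413*x^4 - 193*x^3 + 665*x^2/4 + 10*x + C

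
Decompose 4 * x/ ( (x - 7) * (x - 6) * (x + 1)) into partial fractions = -1/(14*(x + 1)) - 24/(7*(x - 6)) + 7/(2*(x - 7))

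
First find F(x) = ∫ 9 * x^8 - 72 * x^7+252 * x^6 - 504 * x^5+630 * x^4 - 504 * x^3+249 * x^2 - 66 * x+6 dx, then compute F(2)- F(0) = 0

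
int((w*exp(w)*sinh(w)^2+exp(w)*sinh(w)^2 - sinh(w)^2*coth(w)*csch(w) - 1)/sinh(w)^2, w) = w*exp(w) + coth(w) + csch(w) + C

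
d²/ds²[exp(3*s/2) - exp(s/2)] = 9*exp(3*s/2)/4 - exp(s/2)/4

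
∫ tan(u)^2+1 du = tan(u) + C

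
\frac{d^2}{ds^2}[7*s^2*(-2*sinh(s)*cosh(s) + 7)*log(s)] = -28*s^2*log(s)*sinh(2*s) - 56*s*log(s)*cosh(2*s) - 28*s*cosh(2*s) - 14*log(s)*sinh(2*s) + 98*log(s) - 21*sinh(2*s) + 147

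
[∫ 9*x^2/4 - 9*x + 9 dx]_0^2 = 6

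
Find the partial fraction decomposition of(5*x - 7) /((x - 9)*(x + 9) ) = 26/(9*(x + 9)) + 19/(9*(x - 9))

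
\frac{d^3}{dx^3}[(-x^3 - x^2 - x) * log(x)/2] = (-6*x^2*log(x) - 11*x^2 - 2*x + 1)/(2*x^2)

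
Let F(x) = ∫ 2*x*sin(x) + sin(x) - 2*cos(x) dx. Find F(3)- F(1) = 3*cos(1) - 7*cos(3)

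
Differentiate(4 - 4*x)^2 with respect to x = 32*x - 32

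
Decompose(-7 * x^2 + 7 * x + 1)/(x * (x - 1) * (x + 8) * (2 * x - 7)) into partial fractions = -482/(805*(2*x - 7)) + 503/(1656*(x + 8)) - 1/(45*(x - 1)) + 1/(56*x)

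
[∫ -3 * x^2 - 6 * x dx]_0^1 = -4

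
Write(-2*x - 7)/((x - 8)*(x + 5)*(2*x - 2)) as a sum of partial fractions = 1/(52*(x + 5)) + 3/(28*(x - 1)) - 23/(182*(x - 8))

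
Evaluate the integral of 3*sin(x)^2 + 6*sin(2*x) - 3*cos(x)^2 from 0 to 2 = -3*sin(4)/2 - 3*cos(4) + 3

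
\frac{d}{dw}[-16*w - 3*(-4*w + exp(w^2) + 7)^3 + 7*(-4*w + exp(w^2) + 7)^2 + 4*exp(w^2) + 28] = -288*w^3*exp(w^2) + 144*w^2*exp(2*w^2) + 896*w^2*exp(w^2) + 576*w^2 - 18*w*exp(3*w^2) - 224*w*exp(2*w^2) - 966*w*exp(w^2) - 1792*w + 36*exp(2*w^2) + 448*exp(w^2) + 1356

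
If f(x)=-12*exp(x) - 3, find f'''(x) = -12*exp(x)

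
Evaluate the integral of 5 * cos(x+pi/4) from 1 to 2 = -5*sin(pi/4 + 1) + 5*sin(pi/4 + 2)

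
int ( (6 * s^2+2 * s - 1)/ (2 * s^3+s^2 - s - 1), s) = log(4*s^3 + 2*s^2 - 2*s - 2) + C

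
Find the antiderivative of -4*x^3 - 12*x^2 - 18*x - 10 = -x^4 - 4*x^3 - 9*x^2 - 10*x + C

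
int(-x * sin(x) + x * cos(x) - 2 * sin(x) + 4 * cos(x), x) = sqrt(2)*(x + 3)*sin(x + pi/4) + C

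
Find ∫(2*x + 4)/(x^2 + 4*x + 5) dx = log((x + 2)^2 + 1) + C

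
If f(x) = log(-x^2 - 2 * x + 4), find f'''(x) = (4*x^3 + 12*x^2 + 72*x + 64)/(x^6 + 6*x^5 - 40*x^3 + 96*x - 64)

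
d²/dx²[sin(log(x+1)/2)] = -(sin(log(x + 1)/2) + 2*cos(log(x + 1)/2))/(4*x^2 + 8*x + 4)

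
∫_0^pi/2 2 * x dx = pi^2/4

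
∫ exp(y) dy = exp(y) + C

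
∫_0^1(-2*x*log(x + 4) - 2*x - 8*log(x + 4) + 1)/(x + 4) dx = -log(5) - log(4)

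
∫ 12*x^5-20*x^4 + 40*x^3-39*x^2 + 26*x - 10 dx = 2*x^6 - 4*x^5 + 10*x^4 - 13*x^3 + 13*x^2 - 10*x + C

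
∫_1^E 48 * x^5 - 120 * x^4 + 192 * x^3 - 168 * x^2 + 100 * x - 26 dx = -8 - 2*E + 2*exp(2) + (-2*E + 2 + 2*exp(2))^3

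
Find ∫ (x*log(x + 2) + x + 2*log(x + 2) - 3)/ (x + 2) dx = (x - 3)*log(x + 2) + C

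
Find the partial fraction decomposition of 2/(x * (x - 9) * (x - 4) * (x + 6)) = -1/(450*(x + 6)) - 1/(100*(x - 4)) + 2/(675*(x - 9)) + 1/(108*x)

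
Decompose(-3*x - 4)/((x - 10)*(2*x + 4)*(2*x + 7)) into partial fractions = 13/(81*(2*x + 7)) - 1/(36*(x + 2)) - 17/(324*(x - 10))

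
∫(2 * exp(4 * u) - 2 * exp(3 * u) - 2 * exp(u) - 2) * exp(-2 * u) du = (-exp(2*u) + exp(u) + 1)^2*exp(-2*u) + C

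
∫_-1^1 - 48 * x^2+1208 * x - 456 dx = -944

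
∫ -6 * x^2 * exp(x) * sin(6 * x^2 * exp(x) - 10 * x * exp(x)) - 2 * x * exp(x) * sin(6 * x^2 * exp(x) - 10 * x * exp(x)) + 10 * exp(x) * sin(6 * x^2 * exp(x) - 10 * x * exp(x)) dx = cos(2*x*(3*x - 5)*exp(x)) + C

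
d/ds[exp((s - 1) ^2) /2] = s*exp(s^2 - 2*s + 1) - exp(s^2 - 2*s + 1)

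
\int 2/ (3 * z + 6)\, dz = 2*log(z + 2)/3 + C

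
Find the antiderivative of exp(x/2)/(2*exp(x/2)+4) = log(exp(x/2) + 2) + C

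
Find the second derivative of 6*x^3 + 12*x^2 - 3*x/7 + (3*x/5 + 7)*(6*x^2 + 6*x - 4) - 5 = 288*x/5 + 576/5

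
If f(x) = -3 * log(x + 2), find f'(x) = -3/(x + 2)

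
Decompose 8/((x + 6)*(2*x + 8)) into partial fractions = -2/(x + 6) + 2/(x + 4)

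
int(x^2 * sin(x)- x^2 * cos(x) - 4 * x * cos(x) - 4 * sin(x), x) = -sqrt(2)*(x^2 + 2*x - 2)*sin(x + pi/4) + C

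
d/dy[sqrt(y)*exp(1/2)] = exp(1/2)/(2*sqrt(y))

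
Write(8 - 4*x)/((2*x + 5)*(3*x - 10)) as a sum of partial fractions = -16/(35*(3*x - 10)) - 36/(35*(2*x + 5))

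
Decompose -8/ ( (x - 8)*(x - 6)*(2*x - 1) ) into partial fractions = -32/(165*(2*x - 1)) + 4/(11*(x - 6)) - 4/(15*(x - 8))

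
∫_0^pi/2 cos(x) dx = 1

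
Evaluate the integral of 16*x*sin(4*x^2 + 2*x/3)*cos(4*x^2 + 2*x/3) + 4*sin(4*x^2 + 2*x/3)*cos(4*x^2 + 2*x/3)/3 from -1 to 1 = cos(20/3)/2 - cos(28/3)/2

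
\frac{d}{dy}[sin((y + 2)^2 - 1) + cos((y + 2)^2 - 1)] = -2*y*sin(y^2 + 4*y + 3) + 2*y*cos(y^2 + 4*y + 3) - 4*sin(y^2 + 4*y + 3) + 4*cos(y^2 + 4*y + 3)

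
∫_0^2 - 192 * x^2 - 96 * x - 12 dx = -728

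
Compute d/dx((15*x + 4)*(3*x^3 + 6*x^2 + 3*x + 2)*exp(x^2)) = 90*x^5*exp(x^2) + 204*x^4*exp(x^2) + 318*x^3*exp(x^2) + 390*x^2*exp(x^2) + 154*x*exp(x^2) + 42*exp(x^2)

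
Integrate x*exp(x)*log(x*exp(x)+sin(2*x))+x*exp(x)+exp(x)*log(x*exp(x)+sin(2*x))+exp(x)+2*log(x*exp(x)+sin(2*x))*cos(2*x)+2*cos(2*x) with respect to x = (x*exp(x) + sin(2*x))*log(x*exp(x) + sin(2*x)) + C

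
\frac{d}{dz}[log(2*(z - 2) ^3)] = 3/(z - 2)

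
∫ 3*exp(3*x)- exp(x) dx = exp(3*x) - exp(x) + C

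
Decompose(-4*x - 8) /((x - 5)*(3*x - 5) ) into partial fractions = 22/(5*(3*x - 5)) - 14/(5*(x - 5))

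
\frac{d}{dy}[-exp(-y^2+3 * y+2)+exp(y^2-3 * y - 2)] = (2*y*exp(-2*y^2 + 6*y + 4) + 2*y - 3*exp(-2*y^2 + 6*y + 4) - 3)*exp(y^2 - 3*y - 2)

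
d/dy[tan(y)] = cos(y)^(-2)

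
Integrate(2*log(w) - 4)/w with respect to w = (log(w) - 2)^2 + C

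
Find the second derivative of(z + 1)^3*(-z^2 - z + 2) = -20*z^3 - 48*z^2 - 24*z + 4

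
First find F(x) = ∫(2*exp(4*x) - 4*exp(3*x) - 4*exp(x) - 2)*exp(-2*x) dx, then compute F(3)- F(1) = -(-2 - exp(-1) + E)^2 + (-2 - exp(-3) + exp(3))^2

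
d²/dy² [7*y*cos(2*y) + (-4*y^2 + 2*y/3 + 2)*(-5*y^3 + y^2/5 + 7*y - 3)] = 400*y^3 - 248*y^2/5 - 28*y*cos(2*y) - 1136*y/5 - 28*sin(2*y) + 512/15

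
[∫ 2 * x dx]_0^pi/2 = pi^2/4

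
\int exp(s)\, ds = exp(s) + C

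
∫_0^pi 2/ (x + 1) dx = -log(2) + log(2 + 4*pi + 2*pi^2)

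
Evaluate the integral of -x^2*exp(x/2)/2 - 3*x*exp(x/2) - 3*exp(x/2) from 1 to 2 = -10*E + 5*exp(1/2)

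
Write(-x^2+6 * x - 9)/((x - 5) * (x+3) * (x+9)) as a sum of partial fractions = -12/(7*(x + 9)) + 3/(4*(x + 3)) - 1/(28*(x - 5))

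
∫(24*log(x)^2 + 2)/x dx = 8*log(x)^3 + 2*log(x) + C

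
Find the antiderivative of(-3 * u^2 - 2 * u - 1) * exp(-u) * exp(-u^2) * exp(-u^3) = exp(u*(-u^2 - u - 1)) + C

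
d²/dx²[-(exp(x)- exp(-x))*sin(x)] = -2*(exp(2*x) + 1)*exp(-x)*cos(x)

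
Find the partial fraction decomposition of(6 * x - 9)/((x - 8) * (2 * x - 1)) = 4/(5*(2*x - 1)) + 13/(5*(x - 8))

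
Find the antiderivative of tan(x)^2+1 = tan(x) + C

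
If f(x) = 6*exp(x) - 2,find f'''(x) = 6*exp(x)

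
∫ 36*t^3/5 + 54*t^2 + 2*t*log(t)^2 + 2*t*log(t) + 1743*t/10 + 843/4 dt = t*(36*t^3 + 360*t^2 + 20*t*log(t)^2 + 1743*t + 4215)/20 + C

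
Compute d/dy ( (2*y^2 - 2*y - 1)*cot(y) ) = -2*y^2/sin(y)^2 + 4*y/tan(y) + 2*y/sin(y)^2 - 2/tan(y) + sin(y)^(-2)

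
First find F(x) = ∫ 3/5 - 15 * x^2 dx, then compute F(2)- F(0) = -194/5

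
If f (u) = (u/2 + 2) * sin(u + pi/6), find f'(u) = u*cos(u + pi/6)/2 + sin(u + pi/6)/2 + 2*cos(u + pi/6)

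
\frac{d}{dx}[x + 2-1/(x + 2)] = (x^2 + 4*x + 5)/(x^2 + 4*x + 4)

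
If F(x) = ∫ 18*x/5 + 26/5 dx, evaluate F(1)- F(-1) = 52/5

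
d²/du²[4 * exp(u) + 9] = 4*exp(u)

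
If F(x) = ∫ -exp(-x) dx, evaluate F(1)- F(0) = -1 + exp(-1)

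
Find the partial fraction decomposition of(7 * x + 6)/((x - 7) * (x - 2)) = -4/(x - 2) + 11/(x - 7)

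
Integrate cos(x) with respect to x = sin(x) + C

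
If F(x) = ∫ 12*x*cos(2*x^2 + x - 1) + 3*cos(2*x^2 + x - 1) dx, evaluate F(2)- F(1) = -3*sin(2) + 3*sin(9)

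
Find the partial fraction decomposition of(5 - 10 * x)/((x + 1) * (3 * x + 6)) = -25/(3*(x + 2)) + 5/(x + 1)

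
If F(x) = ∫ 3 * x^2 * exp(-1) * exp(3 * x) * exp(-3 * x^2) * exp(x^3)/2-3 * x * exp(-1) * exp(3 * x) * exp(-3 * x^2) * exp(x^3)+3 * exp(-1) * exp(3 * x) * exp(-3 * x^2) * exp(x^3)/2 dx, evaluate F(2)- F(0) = -exp(-1)/2 + E/2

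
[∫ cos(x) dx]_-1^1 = 2*sin(1)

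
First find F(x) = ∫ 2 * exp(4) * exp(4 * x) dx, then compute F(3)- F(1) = -exp(8)/2 + exp(16)/2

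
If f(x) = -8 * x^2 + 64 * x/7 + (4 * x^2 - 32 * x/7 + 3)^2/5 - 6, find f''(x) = 192*x^2/5 - 1536*x/35 + 96/49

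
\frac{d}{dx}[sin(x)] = cos(x)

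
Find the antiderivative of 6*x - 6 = 3*x^2 - 6*x + C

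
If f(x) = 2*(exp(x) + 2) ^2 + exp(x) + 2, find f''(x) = 8*exp(2*x) + 9*exp(x)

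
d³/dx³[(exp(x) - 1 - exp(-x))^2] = (8*exp(4*x) - 2*exp(3*x) - 2*exp(x) - 8)*exp(-2*x)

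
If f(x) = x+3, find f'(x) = 1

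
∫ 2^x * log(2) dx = 2^x + C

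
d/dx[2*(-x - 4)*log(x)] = (-2*x*log(x) - 2*x - 8)/x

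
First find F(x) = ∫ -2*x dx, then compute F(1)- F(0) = -1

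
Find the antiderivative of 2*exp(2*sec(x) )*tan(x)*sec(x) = exp(2*sec(x)) + C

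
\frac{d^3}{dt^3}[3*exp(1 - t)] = -3*exp(1 - t)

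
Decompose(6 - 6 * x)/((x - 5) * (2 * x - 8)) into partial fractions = 9/(x - 4) - 12/(x - 5)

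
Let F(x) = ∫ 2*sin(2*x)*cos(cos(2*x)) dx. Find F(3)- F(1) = -sin(cos(6)) + sin(cos(2))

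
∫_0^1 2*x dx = 1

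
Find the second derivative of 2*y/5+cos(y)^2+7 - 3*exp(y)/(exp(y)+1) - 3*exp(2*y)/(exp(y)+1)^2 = (-4*exp(4*y)*cos(y)^2 + 2*exp(4*y) - 16*exp(3*y)*cos(y)^2 + 17*exp(3*y) - 24*exp(2*y)*cos(y)^2 - 16*exp(y)*cos(y)^2 + 5*exp(y) - 4*cos(y)^2 + 2)/(exp(4*y) + 4*exp(3*y) + 6*exp(2*y) + 4*exp(y) + 1)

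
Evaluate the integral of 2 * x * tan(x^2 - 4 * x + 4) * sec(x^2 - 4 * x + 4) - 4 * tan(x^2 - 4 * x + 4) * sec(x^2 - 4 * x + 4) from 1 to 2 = 1 - sec(1)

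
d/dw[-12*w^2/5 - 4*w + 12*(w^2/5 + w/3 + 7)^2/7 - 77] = 48*w^3/175 + 24*w^2/35 + 544*w/105 + 4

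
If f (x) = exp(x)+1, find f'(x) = exp(x)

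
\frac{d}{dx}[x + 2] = 1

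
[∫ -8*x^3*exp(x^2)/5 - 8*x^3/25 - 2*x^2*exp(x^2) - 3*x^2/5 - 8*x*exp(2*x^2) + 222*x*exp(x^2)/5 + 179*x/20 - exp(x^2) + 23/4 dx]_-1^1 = -2*(-91/20 + E)^2 + 3/2 + 2*(-101/20 + E)^2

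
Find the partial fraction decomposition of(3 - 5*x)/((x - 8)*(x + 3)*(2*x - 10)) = 9/(88*(x + 3)) + 11/(24*(x - 5)) - 37/(66*(x - 8))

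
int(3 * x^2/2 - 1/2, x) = x^3/2 - x/2 + C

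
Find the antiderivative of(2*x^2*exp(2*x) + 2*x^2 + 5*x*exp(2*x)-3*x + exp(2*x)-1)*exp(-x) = 2*x*(2*x + 1)*sinh(x) + C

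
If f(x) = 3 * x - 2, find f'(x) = 3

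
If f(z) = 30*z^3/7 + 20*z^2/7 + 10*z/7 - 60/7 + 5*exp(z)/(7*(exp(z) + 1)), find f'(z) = (90*z^2*exp(2*z) + 180*z^2*exp(z) + 90*z^2 + 40*z*exp(2*z) + 80*z*exp(z) + 40*z + 10*exp(2*z) + 25*exp(z) + 10)/(7*exp(2*z) + 14*exp(z) + 7)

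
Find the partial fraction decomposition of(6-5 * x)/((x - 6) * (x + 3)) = -7/(3*(x + 3)) - 8/(3*(x - 6))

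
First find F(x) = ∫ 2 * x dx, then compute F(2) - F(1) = 3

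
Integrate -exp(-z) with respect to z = exp(-z) + C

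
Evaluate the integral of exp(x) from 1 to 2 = -E + exp(2)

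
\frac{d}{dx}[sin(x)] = cos(x)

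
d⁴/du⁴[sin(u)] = sin(u)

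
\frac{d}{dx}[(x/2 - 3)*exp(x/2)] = x*exp(x/2)/4 - exp(x/2)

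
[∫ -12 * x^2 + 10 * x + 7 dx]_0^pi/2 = 2 + (-1 + 2*pi)*(-pi^2/4 + pi/2 + 2)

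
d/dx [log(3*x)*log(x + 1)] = (x*log(x) + x*log(x + 1) + x*log(3) + log(x + 1))/(x^2 + x)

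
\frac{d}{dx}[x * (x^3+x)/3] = 4*x^3/3 + 2*x/3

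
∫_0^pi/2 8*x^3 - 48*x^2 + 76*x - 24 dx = -2*(-2 + pi/2)^2 + 2*(-2 + (-2 + pi/2)^2)^2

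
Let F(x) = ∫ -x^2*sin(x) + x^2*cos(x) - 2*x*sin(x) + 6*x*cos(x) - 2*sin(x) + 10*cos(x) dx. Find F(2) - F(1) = sqrt(2)*(-11*sin(pi/4 + 1) + 18*sin(pi/4 + 2))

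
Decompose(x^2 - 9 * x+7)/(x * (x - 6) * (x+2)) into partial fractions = 29/(16*(x + 2)) - 11/(48*(x - 6)) - 7/(12*x)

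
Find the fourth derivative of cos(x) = cos(x)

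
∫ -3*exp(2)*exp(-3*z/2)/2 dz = exp(2 - 3*z/2) + C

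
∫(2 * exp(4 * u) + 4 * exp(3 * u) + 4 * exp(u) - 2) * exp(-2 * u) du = ((exp(u) + 2)*exp(u) - 1)^2*exp(-2*u) + C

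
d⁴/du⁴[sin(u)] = sin(u)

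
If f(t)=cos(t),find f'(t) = -sin(t)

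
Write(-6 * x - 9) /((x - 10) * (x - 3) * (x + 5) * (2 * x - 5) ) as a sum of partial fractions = -64/(75*(2*x - 5)) - 7/(600*(x + 5)) + 27/(56*(x - 3)) - 23/(525*(x - 10))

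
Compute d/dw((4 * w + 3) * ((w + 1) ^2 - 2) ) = 12*w^2 + 22*w + 2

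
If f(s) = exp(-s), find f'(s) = -exp(-s)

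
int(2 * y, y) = y^2 + C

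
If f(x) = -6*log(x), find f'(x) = -6/x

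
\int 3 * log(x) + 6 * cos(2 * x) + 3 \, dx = 3*x*log(x) + 3*sin(2*x) + C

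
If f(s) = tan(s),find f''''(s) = 24*tan(s)^5 + 40*tan(s)^3 + 16*tan(s)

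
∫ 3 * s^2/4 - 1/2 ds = s^3/4 - s/2 + C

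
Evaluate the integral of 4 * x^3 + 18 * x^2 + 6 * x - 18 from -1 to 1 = -24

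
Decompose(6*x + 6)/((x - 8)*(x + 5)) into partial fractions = 24/(13*(x + 5)) + 54/(13*(x - 8))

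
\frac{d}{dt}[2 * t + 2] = 2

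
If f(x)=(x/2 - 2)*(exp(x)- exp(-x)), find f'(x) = (x*exp(2*x) + x - 3*exp(2*x) - 5)*exp(-x)/2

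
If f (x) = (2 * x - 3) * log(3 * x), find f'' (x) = (2*x + 3)/x^2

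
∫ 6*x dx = 3*x^2 + C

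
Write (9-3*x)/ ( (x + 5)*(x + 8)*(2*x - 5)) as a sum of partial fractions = 2/(105*(2*x - 5)) + 11/(21*(x + 8)) - 8/(15*(x + 5))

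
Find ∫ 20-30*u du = -15*u^2 + 20*u + C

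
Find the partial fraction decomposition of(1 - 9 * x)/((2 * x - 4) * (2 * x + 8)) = -37/(24*(x + 4)) - 17/(24*(x - 2))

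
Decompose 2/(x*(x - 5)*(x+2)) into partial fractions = 1/(7*(x + 2)) + 2/(35*(x - 5)) - 1/(5*x)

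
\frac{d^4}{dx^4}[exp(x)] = exp(x)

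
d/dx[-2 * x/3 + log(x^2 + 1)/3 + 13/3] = (-2*x^2 + 2*x - 2)/(3*x^2 + 3)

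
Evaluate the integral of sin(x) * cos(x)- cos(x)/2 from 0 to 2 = (-1 + sin(2))*sin(2)/2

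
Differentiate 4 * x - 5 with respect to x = 4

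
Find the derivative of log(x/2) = 1/x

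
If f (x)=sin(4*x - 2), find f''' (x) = -64*cos(4*x - 2)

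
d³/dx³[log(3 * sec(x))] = 2*sin(x)/cos(x)^3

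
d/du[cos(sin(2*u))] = -2*sin(sin(2*u))*cos(2*u)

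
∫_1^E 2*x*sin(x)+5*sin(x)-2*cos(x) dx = 7*cos(1) - (5 + 2*E)*cos(E)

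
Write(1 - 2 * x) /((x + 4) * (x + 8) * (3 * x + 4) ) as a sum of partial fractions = 33/(160*(3*x + 4)) + 17/(80*(x + 8)) - 9/(32*(x + 4))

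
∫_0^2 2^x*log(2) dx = 3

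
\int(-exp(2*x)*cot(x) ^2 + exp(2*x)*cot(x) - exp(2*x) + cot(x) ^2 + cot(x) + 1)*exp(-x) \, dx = 2*cot(x)*sinh(x) + C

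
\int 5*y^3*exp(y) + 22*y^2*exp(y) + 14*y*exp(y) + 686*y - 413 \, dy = y^2*(5*y + 7)*exp(y) - 21*y + 7*(7*y - 4)^2 + C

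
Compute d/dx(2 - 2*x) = -2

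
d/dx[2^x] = 2^x*log(2)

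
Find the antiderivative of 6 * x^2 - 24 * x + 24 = 2*x^3 - 12*x^2 + 24*x + C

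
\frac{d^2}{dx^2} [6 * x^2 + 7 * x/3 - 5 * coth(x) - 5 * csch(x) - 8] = 12 - 5/sinh(x) - 10*cosh(x)/sinh(x)^3 - 10/sinh(x)^3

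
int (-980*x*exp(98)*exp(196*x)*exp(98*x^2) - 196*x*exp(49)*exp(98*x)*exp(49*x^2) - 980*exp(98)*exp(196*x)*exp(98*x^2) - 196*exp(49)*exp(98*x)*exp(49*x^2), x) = (-5*exp(49*(x + 1)^2) - 2)*exp(49*(x + 1)^2) + C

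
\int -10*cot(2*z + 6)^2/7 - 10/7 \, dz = 5/(7*tan(2*z + 6)) + C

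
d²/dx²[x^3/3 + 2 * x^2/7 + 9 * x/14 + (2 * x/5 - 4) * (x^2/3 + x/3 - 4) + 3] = 14*x/5 - 64/35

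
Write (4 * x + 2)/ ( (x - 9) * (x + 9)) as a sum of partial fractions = 17/(9*(x + 9)) + 19/(9*(x - 9))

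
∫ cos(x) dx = sin(x) + C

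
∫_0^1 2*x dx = 1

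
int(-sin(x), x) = cos(x) + C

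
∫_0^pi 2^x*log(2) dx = -1 + 2^pi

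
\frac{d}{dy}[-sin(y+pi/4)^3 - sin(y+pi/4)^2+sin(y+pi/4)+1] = -3*sin(y + pi/4)^2*cos(y + pi/4) - cos(2*y) + cos(y + pi/4)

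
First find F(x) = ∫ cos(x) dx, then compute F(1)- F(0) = sin(1)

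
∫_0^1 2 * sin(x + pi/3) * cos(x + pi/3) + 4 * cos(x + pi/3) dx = -(sqrt(3)/2 + 2)^2 + (sin(1 + pi/3) + 2)^2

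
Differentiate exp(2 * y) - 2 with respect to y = 2*exp(2*y)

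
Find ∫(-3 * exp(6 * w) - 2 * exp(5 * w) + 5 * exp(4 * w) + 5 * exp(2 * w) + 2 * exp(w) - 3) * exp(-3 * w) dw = 10*sinh(w) - 2*sinh(3*w) - 2*cosh(2*w) + C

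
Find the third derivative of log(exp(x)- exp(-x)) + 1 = (8*exp(4*x) + 8*exp(2*x))/(exp(6*x) - 3*exp(4*x) + 3*exp(2*x) - 1)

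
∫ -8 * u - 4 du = -4*u^2 - 4*u + C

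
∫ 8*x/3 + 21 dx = 4*x^2/3 + 21*x + C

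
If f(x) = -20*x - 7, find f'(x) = -20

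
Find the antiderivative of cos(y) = sin(y) + C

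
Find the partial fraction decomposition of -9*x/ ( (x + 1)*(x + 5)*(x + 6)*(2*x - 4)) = -27/(40*(x + 6)) + 45/(56*(x + 5)) - 3/(40*(x + 1)) - 3/(56*(x - 2))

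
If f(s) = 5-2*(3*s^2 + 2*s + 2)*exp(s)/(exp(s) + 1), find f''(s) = (6*s^2*exp(2*s) - 6*s^2*exp(s) - 20*s*exp(2*s) - 28*s*exp(s) - 12*exp(3*s) - 28*exp(2*s) - 24*exp(s))/(exp(3*s) + 3*exp(2*s) + 3*exp(s) + 1)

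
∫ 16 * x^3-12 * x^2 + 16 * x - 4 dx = 4*x^4 - 4*x^3 + 8*x^2 - 4*x + C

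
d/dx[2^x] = 2^x*log(2)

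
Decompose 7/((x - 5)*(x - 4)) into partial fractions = -7/(x - 4) + 7/(x - 5)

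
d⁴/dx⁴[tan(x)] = 24*tan(x)^5 + 40*tan(x)^3 + 16*tan(x)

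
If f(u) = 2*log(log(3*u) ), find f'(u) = 2/(u*log(u) + u*log(3))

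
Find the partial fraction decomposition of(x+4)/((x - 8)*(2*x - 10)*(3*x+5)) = 21/(1160*(3*x + 5)) - 3/(40*(x - 5)) + 2/(29*(x - 8))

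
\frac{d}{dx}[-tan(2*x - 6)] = -2*tan(2*x - 6)^2 - 2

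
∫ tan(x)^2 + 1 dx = tan(x) + C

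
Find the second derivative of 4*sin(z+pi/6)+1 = -4*sin(z + pi/6)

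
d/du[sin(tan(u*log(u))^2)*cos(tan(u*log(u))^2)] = 2*(log(u) + 1)*sin(u*log(u))*cos(2 - 2/cos(u*log(u))^2)/cos(u*log(u))^3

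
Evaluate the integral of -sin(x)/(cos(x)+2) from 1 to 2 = -log(cos(1) + 2) + log(cos(2) + 2)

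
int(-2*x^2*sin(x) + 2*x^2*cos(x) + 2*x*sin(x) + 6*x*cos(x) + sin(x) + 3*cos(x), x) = sqrt(2)*(2*x^2 + 2*x + 1)*sin(x + pi/4) + C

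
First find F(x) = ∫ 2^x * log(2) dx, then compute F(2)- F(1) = 2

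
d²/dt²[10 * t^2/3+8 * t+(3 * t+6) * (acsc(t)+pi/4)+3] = (20*t^5*sqrt(1 - 1/t^2) - 20*t^3*sqrt(1 - 1/t^2) + 36*t^2 + 9*t - 18)/(3*t^5*sqrt(1 - 1/t^2) - 3*t^3*sqrt(1 - 1/t^2))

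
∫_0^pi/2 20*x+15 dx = 15*pi/2 + 5*pi^2/2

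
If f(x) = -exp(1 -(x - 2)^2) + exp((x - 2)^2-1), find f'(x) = (2*x*exp(2*x^2 - 8*x + 6) + 2*x - 4*exp(2*x^2 - 8*x + 6) - 4)*exp(-x^2 + 4*x - 3)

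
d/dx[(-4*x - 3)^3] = -192*x^2 - 288*x - 108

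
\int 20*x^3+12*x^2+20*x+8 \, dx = 5*x^4 + 4*x^3 + 10*x^2 + 8*x + C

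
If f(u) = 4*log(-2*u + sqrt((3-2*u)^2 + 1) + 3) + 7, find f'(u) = (16*u - 8*sqrt(4*u^2 - 12*u + 10) - 24)/(4*u^2 - 2*u*sqrt(4*u^2 - 12*u + 10) - 12*u + 3*sqrt(4*u^2 - 12*u + 10) + 10)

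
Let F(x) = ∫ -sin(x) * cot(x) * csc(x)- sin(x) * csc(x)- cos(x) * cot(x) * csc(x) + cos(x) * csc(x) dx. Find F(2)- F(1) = -1/tan(1) + 1/tan(2)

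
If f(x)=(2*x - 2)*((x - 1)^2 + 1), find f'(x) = 6*x^2 - 12*x + 8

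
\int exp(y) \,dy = exp(y) + C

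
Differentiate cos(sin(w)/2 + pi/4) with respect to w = -sin(sin(w)/2 + pi/4)*cos(w)/2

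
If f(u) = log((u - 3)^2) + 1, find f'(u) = 2/(u - 3)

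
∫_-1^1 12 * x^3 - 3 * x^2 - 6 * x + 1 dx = 0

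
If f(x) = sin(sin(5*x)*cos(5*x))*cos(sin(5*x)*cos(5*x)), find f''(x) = -50*(1 - cos(10*x))^2*sin(sin(10*x)) + 25*sin(10*x - sin(10*x)) - 75*sin(10*x + sin(10*x)) + 50*sin(sin(10*x))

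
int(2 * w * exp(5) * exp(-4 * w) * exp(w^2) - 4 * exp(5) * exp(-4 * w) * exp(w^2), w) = exp((w - 2)^2 + 1) + C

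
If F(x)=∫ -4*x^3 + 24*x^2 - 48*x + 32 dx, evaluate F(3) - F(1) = 0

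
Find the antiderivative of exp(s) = exp(s) + C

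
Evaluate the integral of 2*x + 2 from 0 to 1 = 3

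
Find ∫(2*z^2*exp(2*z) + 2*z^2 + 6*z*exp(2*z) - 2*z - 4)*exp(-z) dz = 4*(z^2 + z - 1)*sinh(z) + C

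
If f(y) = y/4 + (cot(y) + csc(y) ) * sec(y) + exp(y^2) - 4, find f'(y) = 2*y*exp(y^2) - cot(y)^2*sec(y) - sec(y) + 1/4 + 1/cos(y) + cos(y)^(-2) - 1/sin(y)^2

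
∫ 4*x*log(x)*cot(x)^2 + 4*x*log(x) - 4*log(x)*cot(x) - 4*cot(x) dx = -4*x*log(x)*cot(x) + C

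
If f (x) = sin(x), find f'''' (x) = sin(x)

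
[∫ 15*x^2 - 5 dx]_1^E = -5*E + 5*exp(3)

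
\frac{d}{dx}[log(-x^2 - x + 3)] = (2*x + 1)/(x^2 + x - 3)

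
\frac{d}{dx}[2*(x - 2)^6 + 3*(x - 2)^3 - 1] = 12*x^5 - 120*x^4 + 480*x^3 - 951*x^2 + 924*x - 348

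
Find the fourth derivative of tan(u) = 24*tan(u)^5 + 40*tan(u)^3 + 16*tan(u)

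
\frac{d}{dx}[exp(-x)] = -exp(-x)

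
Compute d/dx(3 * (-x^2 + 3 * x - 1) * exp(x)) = -3*x^2*exp(x) + 3*x*exp(x) + 6*exp(x)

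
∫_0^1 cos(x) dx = sin(1)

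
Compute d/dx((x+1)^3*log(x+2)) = (3*x^3*log(x + 2) + x^3 + 12*x^2*log(x + 2) + 3*x^2 + 15*x*log(x + 2) + 3*x + 6*log(x + 2) + 1)/(x + 2)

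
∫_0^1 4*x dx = 2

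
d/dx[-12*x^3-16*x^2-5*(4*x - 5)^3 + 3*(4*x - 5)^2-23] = -996*x^2 + 2464*x - 1620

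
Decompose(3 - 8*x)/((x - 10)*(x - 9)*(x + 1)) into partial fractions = 1/(10*(x + 1)) + 69/(10*(x - 9)) - 7/(x - 10)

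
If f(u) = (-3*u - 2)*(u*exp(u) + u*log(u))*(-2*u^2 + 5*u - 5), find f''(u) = (6*u^5*exp(u) + 37*u^4*exp(u) + 11*u^3*exp(u) + 72*u^3*log(u) + 42*u^3 - 36*u^2*exp(u) - 66*u^2*log(u) - 55*u^2 + 30*u*exp(u) + 10*u*log(u) + 15*u + 10)/u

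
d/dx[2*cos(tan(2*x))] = -4*sin(tan(2*x))/cos(2*x)^2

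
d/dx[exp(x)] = exp(x)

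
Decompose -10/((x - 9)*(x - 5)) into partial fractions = 5/(2*(x - 5)) - 5/(2*(x - 9))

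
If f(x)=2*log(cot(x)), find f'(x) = -4/sin(2*x)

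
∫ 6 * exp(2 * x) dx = 3*exp(2*x) + C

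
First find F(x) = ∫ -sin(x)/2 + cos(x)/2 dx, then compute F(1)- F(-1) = sin(1)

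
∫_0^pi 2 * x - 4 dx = -4 + (-2 + pi)^2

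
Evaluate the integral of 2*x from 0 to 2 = 4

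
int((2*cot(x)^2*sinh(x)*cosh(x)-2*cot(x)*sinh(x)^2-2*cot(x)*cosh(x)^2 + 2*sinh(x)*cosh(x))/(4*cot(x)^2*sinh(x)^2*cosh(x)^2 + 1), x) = acot(cot(x)*sinh(2*x)) + C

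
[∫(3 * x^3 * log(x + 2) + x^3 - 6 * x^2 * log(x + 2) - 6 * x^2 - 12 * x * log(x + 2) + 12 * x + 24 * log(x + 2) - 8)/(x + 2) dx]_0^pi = (-2 + pi)^3*log(2 + pi) + 8*log(2)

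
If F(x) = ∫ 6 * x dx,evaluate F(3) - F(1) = 24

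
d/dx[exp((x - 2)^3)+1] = 3*x^2*exp(x^3 - 6*x^2 + 12*x - 8) - 12*x*exp(x^3 - 6*x^2 + 12*x - 8) + 12*exp(x^3 - 6*x^2 + 12*x - 8)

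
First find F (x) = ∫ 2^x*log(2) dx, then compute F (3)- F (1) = 6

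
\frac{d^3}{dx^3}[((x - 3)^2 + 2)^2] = 24*x - 72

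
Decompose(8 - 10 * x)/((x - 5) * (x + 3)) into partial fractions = -19/(4*(x + 3)) - 21/(4*(x - 5))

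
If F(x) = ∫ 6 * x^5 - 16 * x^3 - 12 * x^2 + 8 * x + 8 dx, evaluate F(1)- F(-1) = 8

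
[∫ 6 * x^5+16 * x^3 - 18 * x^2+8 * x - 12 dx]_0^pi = -9 + (-3 + 2*pi + pi^3)^2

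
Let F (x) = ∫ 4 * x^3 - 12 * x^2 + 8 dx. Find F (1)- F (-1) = 8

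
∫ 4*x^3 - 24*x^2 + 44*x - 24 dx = x^4 - 8*x^3 + 22*x^2 - 24*x + C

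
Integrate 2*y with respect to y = y^2 + C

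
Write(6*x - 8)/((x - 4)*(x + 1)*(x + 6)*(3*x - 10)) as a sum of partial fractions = -81/(182*(3*x - 10)) + 11/(350*(x + 6)) - 14/(325*(x + 1)) + 4/(25*(x - 4))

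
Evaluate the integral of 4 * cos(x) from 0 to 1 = 4*sin(1)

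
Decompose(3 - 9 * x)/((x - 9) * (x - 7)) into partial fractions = 30/(x - 7) - 39/(x - 9)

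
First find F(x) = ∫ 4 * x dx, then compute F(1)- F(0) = 2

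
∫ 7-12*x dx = -6*x^2 + 7*x + C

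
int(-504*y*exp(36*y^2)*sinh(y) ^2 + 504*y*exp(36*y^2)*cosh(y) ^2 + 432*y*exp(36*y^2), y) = 13*exp(36*y^2) + C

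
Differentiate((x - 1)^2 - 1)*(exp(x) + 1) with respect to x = x^2*exp(x) + 2*x - 2*exp(x) - 2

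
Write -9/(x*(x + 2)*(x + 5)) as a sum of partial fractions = -3/(5*(x + 5)) + 3/(2*(x + 2)) - 9/(10*x)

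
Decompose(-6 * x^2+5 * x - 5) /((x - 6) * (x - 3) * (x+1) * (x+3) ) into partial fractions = 37/(54*(x + 3)) - 2/(7*(x + 1)) + 11/(18*(x - 3)) - 191/(189*(x - 6))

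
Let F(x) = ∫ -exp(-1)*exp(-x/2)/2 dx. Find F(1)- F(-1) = -exp(-1/2) + exp(-3/2)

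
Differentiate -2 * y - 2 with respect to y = -2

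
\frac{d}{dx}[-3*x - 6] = -3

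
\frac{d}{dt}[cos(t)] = -sin(t)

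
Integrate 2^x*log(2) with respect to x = 2^x + C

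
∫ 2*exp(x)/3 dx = 2*exp(x)/3 + C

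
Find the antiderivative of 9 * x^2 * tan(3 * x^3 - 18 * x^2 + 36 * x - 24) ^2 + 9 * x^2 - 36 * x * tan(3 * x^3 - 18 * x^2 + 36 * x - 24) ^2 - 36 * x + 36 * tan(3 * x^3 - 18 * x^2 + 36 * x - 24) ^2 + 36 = tan(3*(x - 2)^3) + C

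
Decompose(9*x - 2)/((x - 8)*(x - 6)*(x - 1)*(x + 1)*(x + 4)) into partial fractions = -19/(900*(x + 4)) + 11/(378*(x + 1)) + 1/(50*(x - 1)) - 13/(175*(x - 6)) + 5/(108*(x - 8))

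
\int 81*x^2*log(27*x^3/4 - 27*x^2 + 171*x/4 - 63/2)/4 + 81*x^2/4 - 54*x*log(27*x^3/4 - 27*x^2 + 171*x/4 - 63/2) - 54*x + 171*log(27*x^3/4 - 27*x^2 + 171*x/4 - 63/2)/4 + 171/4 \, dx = 9*(3*x^3 - 12*x^2 + 19*x - 14)*log(27*x^3/4 - 27*x^2 + 171*x/4 - 63/2)/4 + C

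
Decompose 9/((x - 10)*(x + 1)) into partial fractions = -9/(11*(x + 1)) + 9/(11*(x - 10))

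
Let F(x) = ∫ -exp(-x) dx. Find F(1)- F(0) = -1 + exp(-1)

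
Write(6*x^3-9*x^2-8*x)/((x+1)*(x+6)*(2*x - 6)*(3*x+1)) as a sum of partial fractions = -39/(680*(3*x + 1)) + 262/(255*(x + 6)) - 7/(80*(x + 1)) + 19/(240*(x - 3))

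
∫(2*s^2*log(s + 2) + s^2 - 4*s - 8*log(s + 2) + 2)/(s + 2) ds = ((s - 2)^2 - 2)*log(s + 2) + C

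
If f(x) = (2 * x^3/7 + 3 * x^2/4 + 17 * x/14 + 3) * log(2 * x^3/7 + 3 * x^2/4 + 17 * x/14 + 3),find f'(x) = 6*x^2*log(2*x^3/7 + 3*x^2/4 + 17*x/14 + 3)/7 + 6*x^2/7 + 3*x*log(2*x^3/7 + 3*x^2/4 + 17*x/14 + 3)/2 + 3*x/2 + 17*log(2*x^3/7 + 3*x^2/4 + 17*x/14 + 3)/14 + 17/14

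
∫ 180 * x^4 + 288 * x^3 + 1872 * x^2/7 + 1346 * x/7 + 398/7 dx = 36*x^5 + 72*x^4 + 624*x^3/7 + 673*x^2/7 + 398*x/7 + C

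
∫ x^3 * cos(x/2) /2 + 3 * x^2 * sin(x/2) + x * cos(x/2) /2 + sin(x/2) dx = x*(x^2 + 1)*sin(x/2) + C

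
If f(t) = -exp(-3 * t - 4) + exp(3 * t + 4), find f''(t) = (9*exp(6*t + 8) - 9)*exp(-3*t - 4)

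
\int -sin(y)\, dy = cos(y) + C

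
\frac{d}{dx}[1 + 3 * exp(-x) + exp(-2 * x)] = (-3*exp(x) - 2)*exp(-2*x)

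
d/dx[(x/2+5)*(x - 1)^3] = 2*x^3 + 21*x^2/2 - 27*x + 29/2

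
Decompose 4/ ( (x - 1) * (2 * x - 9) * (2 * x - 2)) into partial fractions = 8/(49*(2*x - 9)) - 4/(49*(x - 1)) - 2/(7*(x - 1)^2)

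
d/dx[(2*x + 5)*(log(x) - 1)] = (2*x*log(x) + 5)/x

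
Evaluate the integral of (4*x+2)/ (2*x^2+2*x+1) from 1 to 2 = -log(5) + log(13)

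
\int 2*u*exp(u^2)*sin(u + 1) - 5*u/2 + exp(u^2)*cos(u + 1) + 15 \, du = -5*u^2/4 + 15*u + exp(u^2)*sin(u + 1) + C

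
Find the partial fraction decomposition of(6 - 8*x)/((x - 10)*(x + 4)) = -19/(7*(x + 4)) - 37/(7*(x - 10))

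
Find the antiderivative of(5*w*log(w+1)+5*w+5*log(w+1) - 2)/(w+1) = (5*w - 2)*log(w + 1) + C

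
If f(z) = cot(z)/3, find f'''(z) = -2*cot(z)^4 - 8*cot(z)^2/3 - 2/3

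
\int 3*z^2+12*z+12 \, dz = z^3 + 6*z^2 + 12*z + C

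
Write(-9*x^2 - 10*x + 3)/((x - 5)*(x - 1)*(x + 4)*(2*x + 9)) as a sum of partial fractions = 1074/(209*(2*x + 9)) - 101/(45*(x + 4)) + 4/(55*(x - 1)) - 68/(171*(x - 5))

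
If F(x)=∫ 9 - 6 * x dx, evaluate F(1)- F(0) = 6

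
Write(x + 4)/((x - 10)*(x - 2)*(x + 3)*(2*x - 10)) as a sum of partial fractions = -1/(1040*(x + 3)) + 1/(40*(x - 2)) - 3/(80*(x - 5)) + 7/(520*(x - 10))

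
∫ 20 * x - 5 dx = 10*x^2 - 5*x + C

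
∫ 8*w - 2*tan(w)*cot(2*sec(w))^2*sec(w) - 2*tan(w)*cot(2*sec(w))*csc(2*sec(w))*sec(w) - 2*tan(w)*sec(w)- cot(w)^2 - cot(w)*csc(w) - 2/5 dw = 4*w^2 + 3*w/5 + cot(w) + cot(2*sec(w)) + csc(w) + csc(2*sec(w)) + C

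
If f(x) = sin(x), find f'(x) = cos(x)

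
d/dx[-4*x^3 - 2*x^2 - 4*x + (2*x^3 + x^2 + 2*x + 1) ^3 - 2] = 72*x^8 + 96*x^7 + 210*x^6 + 222*x^5 + 210*x^4 + 156*x^3 + 66*x^2 + 26*x + 2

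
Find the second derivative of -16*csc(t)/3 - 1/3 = 16*(1 - 2/sin(t)^2)/(3*sin(t))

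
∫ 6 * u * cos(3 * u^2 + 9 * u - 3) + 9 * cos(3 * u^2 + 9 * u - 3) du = sin(3*u^2 + 9*u - 3) + C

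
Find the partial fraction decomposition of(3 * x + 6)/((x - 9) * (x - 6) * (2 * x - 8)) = 9/(10*(x - 4)) - 2/(x - 6) + 11/(10*(x - 9))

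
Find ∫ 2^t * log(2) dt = 2^t + C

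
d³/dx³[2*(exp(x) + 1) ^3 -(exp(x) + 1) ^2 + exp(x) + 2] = 54*exp(3*x) + 40*exp(2*x) + 5*exp(x)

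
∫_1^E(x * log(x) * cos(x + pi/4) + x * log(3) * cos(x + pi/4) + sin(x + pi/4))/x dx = -log(3)*sin(pi/4 + 1) + log(3*E)*sin(pi/4 + E)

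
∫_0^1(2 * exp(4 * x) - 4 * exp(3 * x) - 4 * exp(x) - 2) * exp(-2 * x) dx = -4 + (-2 - exp(-1) + E)^2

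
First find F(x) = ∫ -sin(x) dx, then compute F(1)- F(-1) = 0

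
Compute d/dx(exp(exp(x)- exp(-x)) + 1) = (exp(exp(x) - exp(-x)) + exp(2*x + exp(x) - exp(-x)))*exp(-x)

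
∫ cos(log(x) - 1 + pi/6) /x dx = sin(log(x) - 1 + pi/6) + C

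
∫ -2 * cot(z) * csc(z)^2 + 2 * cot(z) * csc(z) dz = (csc(z) - 1)^2 + C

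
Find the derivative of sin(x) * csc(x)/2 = 0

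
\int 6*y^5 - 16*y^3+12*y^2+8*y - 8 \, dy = y^6 - 4*y^4 + 4*y^3 + 4*y^2 - 8*y + C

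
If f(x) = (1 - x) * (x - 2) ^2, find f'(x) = -3*x^2 + 10*x - 8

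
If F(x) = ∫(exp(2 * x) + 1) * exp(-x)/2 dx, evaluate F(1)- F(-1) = E - exp(-1)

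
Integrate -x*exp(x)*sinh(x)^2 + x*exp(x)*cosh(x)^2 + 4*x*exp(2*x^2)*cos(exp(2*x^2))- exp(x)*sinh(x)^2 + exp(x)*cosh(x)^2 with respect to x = x*exp(x) + sin(exp(2*x^2)) + C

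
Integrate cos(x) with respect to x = sin(x) + C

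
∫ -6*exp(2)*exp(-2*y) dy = 3*exp(2 - 2*y) + C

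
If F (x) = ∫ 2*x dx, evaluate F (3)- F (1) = 8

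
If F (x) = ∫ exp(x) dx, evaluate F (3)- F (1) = -E + exp(3)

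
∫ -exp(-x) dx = exp(-x) + C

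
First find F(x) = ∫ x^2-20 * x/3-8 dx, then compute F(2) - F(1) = -47/3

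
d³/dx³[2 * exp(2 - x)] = -2*exp(2 - x)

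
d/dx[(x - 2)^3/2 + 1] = 3*x^2/2 - 6*x + 6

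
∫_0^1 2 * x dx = 1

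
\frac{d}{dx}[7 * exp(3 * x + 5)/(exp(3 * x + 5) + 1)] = 21*exp(3*x + 5)/(exp(10)*exp(6*x) + 2*exp(5)*exp(3*x) + 1)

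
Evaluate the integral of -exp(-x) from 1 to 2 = -exp(-1) + exp(-2)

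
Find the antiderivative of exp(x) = exp(x) + C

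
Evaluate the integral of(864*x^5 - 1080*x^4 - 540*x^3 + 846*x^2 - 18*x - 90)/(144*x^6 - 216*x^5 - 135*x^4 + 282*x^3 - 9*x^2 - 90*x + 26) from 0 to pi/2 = -log(26) + log(1 + (-9*pi^2/4 - 9*pi/2 + 5 + 3*pi^3/2)^2)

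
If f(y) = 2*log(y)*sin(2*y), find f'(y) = 2*(2*y*log(y)*cos(2*y) + sin(2*y))/y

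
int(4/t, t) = 4*log(t) + C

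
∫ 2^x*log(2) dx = 2^x + C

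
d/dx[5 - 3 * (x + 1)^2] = -6*x - 6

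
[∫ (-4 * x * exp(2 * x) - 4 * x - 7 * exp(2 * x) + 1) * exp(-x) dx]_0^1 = -7*E + 7*exp(-1)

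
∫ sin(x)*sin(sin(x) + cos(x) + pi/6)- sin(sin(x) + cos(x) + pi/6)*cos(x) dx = cos(sqrt(2)*sin(x + pi/4) + pi/6) + C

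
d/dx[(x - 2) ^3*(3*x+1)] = 12*x^3 - 51*x^2 + 60*x - 12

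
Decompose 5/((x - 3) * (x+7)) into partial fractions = -1/(2*(x + 7)) + 1/(2*(x - 3))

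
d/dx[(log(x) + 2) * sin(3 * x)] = (3*x*log(x)*cos(3*x) + 6*x*cos(3*x) + sin(3*x))/x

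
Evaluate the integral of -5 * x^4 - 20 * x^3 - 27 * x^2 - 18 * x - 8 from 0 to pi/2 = (pi/2 + 2)^2*(-pi^3/8 - pi^2/4 - pi/2 - 1) + 4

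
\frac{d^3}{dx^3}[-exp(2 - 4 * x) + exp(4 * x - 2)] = 64*exp(2 - 4*x) + 64*exp(4*x - 2)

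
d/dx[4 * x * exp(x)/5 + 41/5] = 4*x*exp(x)/5 + 4*exp(x)/5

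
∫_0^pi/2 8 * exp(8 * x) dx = -1 + exp(4*pi)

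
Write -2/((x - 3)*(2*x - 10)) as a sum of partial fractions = 1/(2*(x - 3)) - 1/(2*(x - 5))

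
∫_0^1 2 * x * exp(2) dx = exp(2)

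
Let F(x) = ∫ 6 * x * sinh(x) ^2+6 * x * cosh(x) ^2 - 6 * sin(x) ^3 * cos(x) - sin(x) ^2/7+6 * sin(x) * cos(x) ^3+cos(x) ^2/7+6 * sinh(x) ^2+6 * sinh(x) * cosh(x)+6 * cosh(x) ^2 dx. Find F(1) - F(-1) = sin(2)/7 + 6*sinh(2)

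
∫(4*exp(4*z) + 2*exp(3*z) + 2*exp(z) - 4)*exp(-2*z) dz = 8*sinh(z)^2 + 4*sinh(z) + C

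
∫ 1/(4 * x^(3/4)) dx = x^(1/4) + C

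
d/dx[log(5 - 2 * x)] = 2/(2*x - 5)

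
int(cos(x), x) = sin(x) + C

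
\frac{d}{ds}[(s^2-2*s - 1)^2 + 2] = 4*s^3 - 12*s^2 + 4*s + 4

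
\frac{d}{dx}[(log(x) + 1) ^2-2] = (2*log(x) + 2)/x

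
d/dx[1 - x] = -1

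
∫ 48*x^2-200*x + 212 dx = 16*x^3 - 100*x^2 + 212*x + C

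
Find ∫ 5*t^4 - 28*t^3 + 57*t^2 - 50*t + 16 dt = t^5 - 7*t^4 + 19*t^3 - 25*t^2 + 16*t + C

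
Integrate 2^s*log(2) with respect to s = 2^s + C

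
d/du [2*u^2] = 4*u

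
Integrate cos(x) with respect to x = sin(x) + C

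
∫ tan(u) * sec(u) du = sec(u) + C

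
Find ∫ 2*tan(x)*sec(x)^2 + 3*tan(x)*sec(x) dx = (sec(x) + 3)*sec(x) + C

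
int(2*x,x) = x^2 + C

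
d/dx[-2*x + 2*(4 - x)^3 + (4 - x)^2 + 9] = -6*x^2 + 50*x - 106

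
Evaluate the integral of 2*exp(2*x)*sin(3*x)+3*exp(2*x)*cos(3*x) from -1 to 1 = (exp(-2) + exp(2))*sin(3)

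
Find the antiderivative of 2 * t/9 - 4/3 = t^2/9 - 4*t/3 + C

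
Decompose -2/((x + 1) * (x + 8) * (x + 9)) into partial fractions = -1/(4*(x + 9)) + 2/(7*(x + 8)) - 1/(28*(x + 1))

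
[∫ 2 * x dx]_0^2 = 4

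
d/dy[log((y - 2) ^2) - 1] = 2/(y - 2)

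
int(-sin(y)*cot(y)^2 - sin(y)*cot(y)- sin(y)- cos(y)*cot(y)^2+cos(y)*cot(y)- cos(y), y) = sqrt(2)*sin(y + pi/4)*cot(y) + C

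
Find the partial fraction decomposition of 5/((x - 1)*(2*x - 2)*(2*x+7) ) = 10/(81*(2*x + 7)) - 5/(81*(x - 1)) + 5/(18*(x - 1)^2)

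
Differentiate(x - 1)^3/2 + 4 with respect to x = 3*x^2/2 - 3*x + 3/2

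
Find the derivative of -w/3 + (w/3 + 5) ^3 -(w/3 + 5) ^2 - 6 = w^2/9 + 28*w/9 + 64/3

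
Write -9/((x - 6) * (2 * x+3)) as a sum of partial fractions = 6/(5*(2*x + 3)) - 3/(5*(x - 6))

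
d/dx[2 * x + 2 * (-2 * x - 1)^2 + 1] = 16*x + 10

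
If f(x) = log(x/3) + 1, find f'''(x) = 2/x^3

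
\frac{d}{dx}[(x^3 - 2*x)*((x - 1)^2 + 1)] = 5*x^4 - 8*x^3 + 8*x - 4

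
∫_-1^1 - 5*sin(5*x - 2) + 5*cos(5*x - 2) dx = cos(3) - cos(7) + sin(3) + sin(7)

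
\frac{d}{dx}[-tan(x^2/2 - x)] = -x*tan(x^2/2 - x)^2 - x + tan(x^2/2 - x)^2 + 1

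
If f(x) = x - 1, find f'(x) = 1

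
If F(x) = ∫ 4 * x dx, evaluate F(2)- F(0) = 8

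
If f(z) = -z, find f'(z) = -1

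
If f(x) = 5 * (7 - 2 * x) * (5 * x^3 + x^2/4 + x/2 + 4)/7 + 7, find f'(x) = -200*x^3/7 + 1035*x^2/14 + 15*x/14 - 45/14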